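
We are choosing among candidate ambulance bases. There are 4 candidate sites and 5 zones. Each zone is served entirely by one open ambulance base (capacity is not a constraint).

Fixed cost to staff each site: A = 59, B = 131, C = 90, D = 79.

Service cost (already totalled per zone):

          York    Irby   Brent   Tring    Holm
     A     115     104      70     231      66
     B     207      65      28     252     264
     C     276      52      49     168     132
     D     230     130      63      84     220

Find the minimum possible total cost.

Minimum total cost: 570

For any fixed open set, each zone goes to its cheapest open site; total = fixed + service.
{A, D}: York→A 115, Irby→A 104, Brent→D 63, Tring→D 84, Holm→A 66. Service 432; fixed 138; total 570.
{A, C, D}: York→A 115, Irby→C 52, Brent→C 49, Tring→D 84, Holm→A 66. Service 366; fixed 228; total 594.
{A, C}: service 450 + fixed 149 = 599
{A, B, C, D}: York→A 115, Irby→C 52, Brent→B 28, Tring→D 84, Holm→A 66. Service 345; fixed 359; total 704.
No other subset beats 570.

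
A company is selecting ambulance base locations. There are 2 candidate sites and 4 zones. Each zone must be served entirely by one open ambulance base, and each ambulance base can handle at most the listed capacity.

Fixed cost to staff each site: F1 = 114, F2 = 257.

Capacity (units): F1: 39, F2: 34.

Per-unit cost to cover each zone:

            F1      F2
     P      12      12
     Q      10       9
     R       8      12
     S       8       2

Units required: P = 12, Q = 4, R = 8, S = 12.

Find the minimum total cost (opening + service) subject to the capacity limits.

Minimum total cost: 458

Open {F1}: P→F1 12·12=144, Q→F1 10·4=40, R→F1 8·8=64, S→F1 8·12=96.
Loads: F1 carries 36/39. Service 344; fixed 114; total 458.
Next best feasible plan costs 639.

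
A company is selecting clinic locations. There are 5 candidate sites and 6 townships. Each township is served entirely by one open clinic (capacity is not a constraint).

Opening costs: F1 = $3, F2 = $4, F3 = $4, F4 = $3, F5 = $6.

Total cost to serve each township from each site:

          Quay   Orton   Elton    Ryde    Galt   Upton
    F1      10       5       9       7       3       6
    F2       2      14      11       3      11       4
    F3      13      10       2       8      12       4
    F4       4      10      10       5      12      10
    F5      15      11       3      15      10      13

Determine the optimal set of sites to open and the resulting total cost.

For any fixed open set, each township goes to its cheapest open site; total = fixed + service.
{F1, F2, F3}: Quay→F2 2, Orton→F1 5, Elton→F3 2, Ryde→F2 3, Galt→F1 3, Upton→F2 4. Service 19; fixed 11; total 30.
{F1, F2}: service 26 + fixed 7 = 33
{F1, F2, F3, F4}: Quay→F2 2, Orton→F1 5, Elton→F3 2, Ryde→F2 3, Galt→F1 3, Upton→F2 4. Service 19; fixed 14; total 33.
{F1, F2, F3, F4, F5}: service 19 + fixed 20 = 39
No other subset beats 30.

Open F1, F2 and F3; minimum total cost 30.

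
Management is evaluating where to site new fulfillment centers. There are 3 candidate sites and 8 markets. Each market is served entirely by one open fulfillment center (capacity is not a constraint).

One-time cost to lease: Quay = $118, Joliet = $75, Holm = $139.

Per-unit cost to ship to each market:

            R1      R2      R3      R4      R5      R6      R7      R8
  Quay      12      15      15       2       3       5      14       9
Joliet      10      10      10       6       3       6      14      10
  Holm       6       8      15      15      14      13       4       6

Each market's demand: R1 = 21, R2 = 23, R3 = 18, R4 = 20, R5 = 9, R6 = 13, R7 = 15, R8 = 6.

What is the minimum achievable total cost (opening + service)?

For any fixed open set, each market goes to its cheapest open site; total = fixed + service.
{Joliet, Holm}: R1→Holm 6·21=126, R2→Holm 8·23=184, R3→Joliet 10·18=180, R4→Joliet 6·20=120, R5→Joliet 3·9=27, R6→Joliet 6·13=78, R7→Holm 4·15=60, R8→Holm 6·6=36. Service 811; fixed 214; total 1025.
{Quay, Joliet, Holm}: service 718 + fixed 332 = 1050
{Quay, Holm}: R1→Holm 6·21=126, R2→Holm 8·23=184, R3→Quay 15·18=270, R4→Quay 2·20=40, R5→Quay 3·9=27, R6→Quay 5·13=65, R7→Holm 4·15=60, R8→Holm 6·6=36. Service 808; fixed 257; total 1065.
{Joliet}: service 1115 + fixed 75 = 1190
(All 7 nonempty subsets were checked; Joliet and Holm is lowest.)

Minimum total cost: 1025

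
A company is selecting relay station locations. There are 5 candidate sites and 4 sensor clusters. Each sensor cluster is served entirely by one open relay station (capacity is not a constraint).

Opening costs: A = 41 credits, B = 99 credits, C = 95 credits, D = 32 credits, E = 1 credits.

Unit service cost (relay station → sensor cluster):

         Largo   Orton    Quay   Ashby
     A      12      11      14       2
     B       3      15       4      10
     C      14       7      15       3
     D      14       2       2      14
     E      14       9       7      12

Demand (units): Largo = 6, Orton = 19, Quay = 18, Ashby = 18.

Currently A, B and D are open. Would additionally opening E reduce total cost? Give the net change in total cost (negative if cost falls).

No — net change +1 (cost rises by 1).

Current service cost with {A, B, D}: 128.
Adding E: each sensor cluster re-picks its cheapest; new service cost 128, saving 0.
Extra fixed cost: 1. Net change = 1 − 0 = 1.
(Totals: 300 → 301.)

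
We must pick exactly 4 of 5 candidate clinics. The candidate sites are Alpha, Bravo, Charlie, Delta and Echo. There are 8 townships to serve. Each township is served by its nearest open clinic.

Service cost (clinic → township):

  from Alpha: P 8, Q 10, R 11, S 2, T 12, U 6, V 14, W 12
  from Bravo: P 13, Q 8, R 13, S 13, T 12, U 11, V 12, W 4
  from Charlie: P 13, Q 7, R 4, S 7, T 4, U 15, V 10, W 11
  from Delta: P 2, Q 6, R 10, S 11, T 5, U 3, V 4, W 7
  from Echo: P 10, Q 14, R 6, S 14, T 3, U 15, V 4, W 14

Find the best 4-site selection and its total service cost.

Choose Alpha, Bravo, Charlie and Delta; total service cost 29.

With exactly 4 open, each township uses its cheapest among the chosen.
{Alpha, Bravo, Charlie, Delta}: P→Delta 2, Q→Delta 6, R→Charlie 4, S→Alpha 2, T→Charlie 4, U→Delta 3, V→Delta 4, W→Bravo 4. Service cost 29.
{Alpha, Bravo, Delta, Echo}: service cost 30
{Alpha, Charlie, Delta, Echo}: service cost 31
Among all 5 size-4 choices, {Alpha, Bravo, Charlie, Delta} is lowest.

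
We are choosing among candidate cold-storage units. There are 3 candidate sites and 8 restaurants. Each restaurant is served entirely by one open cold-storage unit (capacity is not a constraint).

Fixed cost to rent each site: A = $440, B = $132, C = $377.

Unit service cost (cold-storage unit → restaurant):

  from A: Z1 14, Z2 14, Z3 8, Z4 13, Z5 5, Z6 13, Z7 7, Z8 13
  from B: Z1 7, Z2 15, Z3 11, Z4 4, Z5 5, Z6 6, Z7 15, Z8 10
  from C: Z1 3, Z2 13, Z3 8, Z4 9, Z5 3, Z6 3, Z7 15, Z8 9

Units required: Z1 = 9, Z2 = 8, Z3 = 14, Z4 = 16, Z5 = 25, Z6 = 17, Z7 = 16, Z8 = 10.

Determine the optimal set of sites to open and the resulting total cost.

For any fixed open set, each restaurant goes to its cheapest open site; total = fixed + service.
{B}: Z1→B 7·9=63, Z2→B 15·8=120, Z3→B 11·14=154, Z4→B 4·16=64, Z5→B 5·25=125, Z6→B 6·17=102, Z7→B 15·16=240, Z8→B 10·10=100. Service 968; fixed 132; total 1100.
{C}: Z1→C 3·9=27, Z2→C 13·8=104, Z3→C 8·14=112, Z4→C 9·16=144, Z5→C 3·25=75, Z6→C 3·17=51, Z7→C 15·16=240, Z8→C 9·10=90. Service 843; fixed 377; total 1220.
{B, C}: service 763 + fixed 509 = 1272
{A, B, C}: Z1→C 3·9=27, Z2→C 13·8=104, Z3→A 8·14=112, Z4→B 4·16=64, Z5→C 3·25=75, Z6→C 3·17=51, Z7→A 7·16=112, Z8→C 9·10=90. Service 635; fixed 949; total 1584.
(All 7 nonempty subsets were checked; B only is lowest.)

Open B only; minimum total cost 1100.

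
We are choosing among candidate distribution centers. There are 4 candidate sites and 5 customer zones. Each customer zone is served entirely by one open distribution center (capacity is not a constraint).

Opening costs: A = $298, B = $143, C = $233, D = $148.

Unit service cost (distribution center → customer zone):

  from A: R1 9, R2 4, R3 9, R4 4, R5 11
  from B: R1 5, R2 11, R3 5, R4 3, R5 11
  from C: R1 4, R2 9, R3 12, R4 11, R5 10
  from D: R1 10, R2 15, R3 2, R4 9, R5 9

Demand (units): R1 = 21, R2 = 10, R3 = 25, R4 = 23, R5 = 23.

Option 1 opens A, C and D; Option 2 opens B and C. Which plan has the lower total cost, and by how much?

Option 2 is cheaper by 178.

Option 1: {A, C, D}: R1→C 4·21=84, R2→A 4·10=40, R3→D 2·25=50, R4→A 4·23=92, R5→D 9·23=207. Service 473; fixed 679; total 1152.
Option 2: {B, C}: R1→C 4·21=84, R2→C 9·10=90, R3→B 5·25=125, R4→B 3·23=69, R5→C 10·23=230. Service 598; fixed 376; total 974.
Difference: |1152 − 974| = 178.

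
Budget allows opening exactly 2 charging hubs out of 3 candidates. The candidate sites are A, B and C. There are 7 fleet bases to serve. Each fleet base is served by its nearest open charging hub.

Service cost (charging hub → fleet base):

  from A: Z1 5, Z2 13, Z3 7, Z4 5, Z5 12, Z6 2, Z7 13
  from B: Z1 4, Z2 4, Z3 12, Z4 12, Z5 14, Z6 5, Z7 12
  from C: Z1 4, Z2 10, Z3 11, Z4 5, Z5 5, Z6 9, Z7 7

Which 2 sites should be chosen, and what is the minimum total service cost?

With exactly 2 open, each fleet base uses its cheapest among the chosen.
{A, C}: Z1→C 4, Z2→C 10, Z3→A 7, Z4→A 5, Z5→C 5, Z6→A 2, Z7→C 7. Service cost 40.
{B, C}: service cost 41
{A, B}: service cost 46
Among all 3 size-2 choices, {A, C} is lowest.

Choose A and C; total service cost 40.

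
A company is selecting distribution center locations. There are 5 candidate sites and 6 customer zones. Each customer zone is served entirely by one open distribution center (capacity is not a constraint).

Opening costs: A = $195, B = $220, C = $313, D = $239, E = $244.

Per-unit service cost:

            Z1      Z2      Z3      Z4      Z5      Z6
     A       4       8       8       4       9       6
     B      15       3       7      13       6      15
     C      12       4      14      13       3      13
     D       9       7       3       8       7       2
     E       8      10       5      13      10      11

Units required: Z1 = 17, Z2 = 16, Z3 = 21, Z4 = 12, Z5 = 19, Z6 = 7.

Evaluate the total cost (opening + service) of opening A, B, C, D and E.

Each customer zone is assigned to its cheapest site among the open ones.
{A, B, C, D, E}: Z1→A 4·17=68, Z2→B 3·16=48, Z3→D 3·21=63, Z4→A 4·12=48, Z5→C 3·19=57, Z6→D 2·7=14. Service 298; fixed 1211; total 1509.

Total cost: 1509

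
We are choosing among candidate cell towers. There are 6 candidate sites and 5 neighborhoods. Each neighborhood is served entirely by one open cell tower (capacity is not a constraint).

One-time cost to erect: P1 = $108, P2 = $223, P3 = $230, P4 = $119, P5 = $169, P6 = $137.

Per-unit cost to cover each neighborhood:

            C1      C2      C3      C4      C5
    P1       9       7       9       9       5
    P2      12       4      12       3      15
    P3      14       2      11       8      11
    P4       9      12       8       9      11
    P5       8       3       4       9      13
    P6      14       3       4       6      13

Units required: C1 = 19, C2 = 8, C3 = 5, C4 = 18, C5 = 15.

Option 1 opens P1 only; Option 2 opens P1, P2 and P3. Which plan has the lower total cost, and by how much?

Option 1 is cheaper by 305.

Option 1: {P1}: C1→P1 9·19=171, C2→P1 7·8=56, C3→P1 9·5=45, C4→P1 9·18=162, C5→P1 5·15=75. Service 509; fixed 108; total 617.
Option 2: {P1, P2, P3}: C1→P1 9·19=171, C2→P3 2·8=16, C3→P1 9·5=45, C4→P2 3·18=54, C5→P1 5·15=75. Service 361; fixed 561; total 922.
Difference: |617 − 922| = 305.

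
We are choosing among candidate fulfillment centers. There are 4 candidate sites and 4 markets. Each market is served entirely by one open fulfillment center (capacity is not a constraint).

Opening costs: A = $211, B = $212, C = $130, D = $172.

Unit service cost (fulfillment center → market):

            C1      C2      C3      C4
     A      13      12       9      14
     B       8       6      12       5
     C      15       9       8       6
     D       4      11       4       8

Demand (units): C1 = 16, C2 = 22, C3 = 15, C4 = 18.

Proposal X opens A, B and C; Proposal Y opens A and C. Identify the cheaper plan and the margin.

Proposal X: {A, B, C}: C1→B 8·16=128, C2→B 6·22=132, C3→C 8·15=120, C4→B 5·18=90. Service 470; fixed 553; total 1023.
Proposal Y: {A, C}: C1→A 13·16=208, C2→C 9·22=198, C3→C 8·15=120, C4→C 6·18=108. Service 634; fixed 341; total 975.
Difference: |1023 − 975| = 48.

Proposal Y is cheaper by 48.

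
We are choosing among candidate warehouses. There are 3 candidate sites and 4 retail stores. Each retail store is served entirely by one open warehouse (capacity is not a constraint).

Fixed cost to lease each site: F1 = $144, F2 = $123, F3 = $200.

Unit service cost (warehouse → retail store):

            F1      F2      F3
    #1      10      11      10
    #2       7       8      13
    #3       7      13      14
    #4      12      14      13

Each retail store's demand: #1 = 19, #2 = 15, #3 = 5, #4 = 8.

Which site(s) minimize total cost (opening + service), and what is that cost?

Open F1 only; minimum total cost 570.

For any fixed open set, each retail store goes to its cheapest open site; total = fixed + service.
{F1}: #1→F1 10·19=190, #2→F1 7·15=105, #3→F1 7·5=35, #4→F1 12·8=96. Service 426; fixed 144; total 570.
{F2}: service 506 + fixed 123 = 629
{F1, F2}: #1→F1 10·19=190, #2→F1 7·15=105, #3→F1 7·5=35, #4→F1 12·8=96. Service 426; fixed 267; total 693.
{F1, F2, F3}: #1→F1 10·19=190, #2→F1 7·15=105, #3→F1 7·5=35, #4→F1 12·8=96. Service 426; fixed 467; total 893.
(All 7 nonempty subsets were checked; F1 only is lowest.)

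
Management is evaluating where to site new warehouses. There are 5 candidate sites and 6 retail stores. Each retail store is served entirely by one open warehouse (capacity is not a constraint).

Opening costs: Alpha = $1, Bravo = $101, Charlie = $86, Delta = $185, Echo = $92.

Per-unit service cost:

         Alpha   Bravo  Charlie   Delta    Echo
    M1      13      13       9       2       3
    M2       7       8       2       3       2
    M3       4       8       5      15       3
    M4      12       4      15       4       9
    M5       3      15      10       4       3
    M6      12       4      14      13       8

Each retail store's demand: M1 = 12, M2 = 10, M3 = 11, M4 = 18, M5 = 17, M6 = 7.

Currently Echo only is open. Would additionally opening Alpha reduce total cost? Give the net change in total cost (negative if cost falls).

Current service cost with {Echo}: 358.
Adding Alpha: each retail store re-picks its cheapest; new service cost 358, saving 0.
Extra fixed cost: 1. Net change = 1 − 0 = 1.
(Totals: 450 → 451.)

No — net change +1 (cost rises by 1).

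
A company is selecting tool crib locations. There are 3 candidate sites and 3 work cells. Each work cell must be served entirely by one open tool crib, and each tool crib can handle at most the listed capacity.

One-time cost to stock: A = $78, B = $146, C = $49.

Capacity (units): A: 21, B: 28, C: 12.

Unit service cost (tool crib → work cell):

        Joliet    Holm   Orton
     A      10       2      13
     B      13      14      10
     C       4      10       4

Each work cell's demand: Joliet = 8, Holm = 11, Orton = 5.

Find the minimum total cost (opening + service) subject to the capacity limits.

Open {A, C}: Joliet→C 4·8=32, Holm→A 2·11=22, Orton→A 13·5=65.
Loads: A carries 16/21, C carries 8/12. Service 119; fixed 127; total 246.
Next best feasible plan costs 249.

Minimum total cost: 246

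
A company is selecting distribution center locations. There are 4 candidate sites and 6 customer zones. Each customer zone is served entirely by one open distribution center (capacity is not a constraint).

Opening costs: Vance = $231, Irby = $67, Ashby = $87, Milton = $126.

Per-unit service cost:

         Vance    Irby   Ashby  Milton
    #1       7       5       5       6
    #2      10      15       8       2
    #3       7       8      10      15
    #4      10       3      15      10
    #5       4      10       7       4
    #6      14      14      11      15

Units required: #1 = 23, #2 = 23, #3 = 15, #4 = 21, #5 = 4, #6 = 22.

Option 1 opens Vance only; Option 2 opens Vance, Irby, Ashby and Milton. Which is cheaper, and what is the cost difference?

Option 1: {Vance}: #1→Vance 7·23=161, #2→Vance 10·23=230, #3→Vance 7·15=105, #4→Vance 10·21=210, #5→Vance 4·4=16, #6→Vance 14·22=308. Service 1030; fixed 231; total 1261.
Option 2: {Vance, Irby, Ashby, Milton}: #1→Irby 5·23=115, #2→Milton 2·23=46, #3→Vance 7·15=105, #4→Irby 3·21=63, #5→Vance 4·4=16, #6→Ashby 11·22=242. Service 587; fixed 511; total 1098.
Difference: |1261 − 1098| = 163.

Option 2 is cheaper by 163.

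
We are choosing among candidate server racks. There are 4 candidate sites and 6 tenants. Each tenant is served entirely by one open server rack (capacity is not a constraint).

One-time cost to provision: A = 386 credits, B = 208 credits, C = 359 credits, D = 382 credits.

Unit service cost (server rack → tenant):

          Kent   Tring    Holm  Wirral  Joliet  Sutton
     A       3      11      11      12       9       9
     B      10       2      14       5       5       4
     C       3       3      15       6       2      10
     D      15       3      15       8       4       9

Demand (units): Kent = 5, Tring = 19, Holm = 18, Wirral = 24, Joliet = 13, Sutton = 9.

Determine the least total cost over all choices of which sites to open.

Minimum total cost: 769

For any fixed open set, each tenant goes to its cheapest open site; total = fixed + service.
{B}: Kent→B 10·5=50, Tring→B 2·19=38, Holm→B 14·18=252, Wirral→B 5·24=120, Joliet→B 5·13=65, Sutton→B 4·9=36. Service 561; fixed 208; total 769.
{C}: service 602 + fixed 359 = 961
{B, C}: Kent→C 3·5=15, Tring→B 2·19=38, Holm→B 14·18=252, Wirral→B 5·24=120, Joliet→C 2·13=26, Sutton→B 4·9=36. Service 487; fixed 567; total 1054.
{A, B, C, D}: service 433 + fixed 1335 = 1768
No other subset beats 769.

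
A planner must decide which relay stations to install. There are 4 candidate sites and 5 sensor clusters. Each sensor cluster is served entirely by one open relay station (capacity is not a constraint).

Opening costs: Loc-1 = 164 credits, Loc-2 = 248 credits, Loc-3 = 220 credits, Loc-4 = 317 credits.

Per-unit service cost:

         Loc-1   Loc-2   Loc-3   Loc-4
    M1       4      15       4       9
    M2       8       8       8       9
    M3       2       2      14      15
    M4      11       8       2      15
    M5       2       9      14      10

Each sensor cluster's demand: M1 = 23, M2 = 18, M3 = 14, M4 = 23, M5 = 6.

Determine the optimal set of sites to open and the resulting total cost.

For any fixed open set, each sensor cluster goes to its cheapest open site; total = fixed + service.
{Loc-1}: M1→Loc-1 4·23=92, M2→Loc-1 8·18=144, M3→Loc-1 2·14=28, M4→Loc-1 11·23=253, M5→Loc-1 2·6=12. Service 529; fixed 164; total 693.
{Loc-1, Loc-3}: service 322 + fixed 384 = 706
{Loc-3}: M1→Loc-3 4·23=92, M2→Loc-3 8·18=144, M3→Loc-3 14·14=196, M4→Loc-3 2·23=46, M5→Loc-3 14·6=84. Service 562; fixed 220; total 782.
{Loc-1, Loc-2, Loc-3, Loc-4}: M1→Loc-1 4·23=92, M2→Loc-1 8·18=144, M3→Loc-1 2·14=28, M4→Loc-3 2·23=46, M5→Loc-1 2·6=12. Service 322; fixed 949; total 1271.
No other subset beats 693.

Open Loc-1 only; minimum total cost 693.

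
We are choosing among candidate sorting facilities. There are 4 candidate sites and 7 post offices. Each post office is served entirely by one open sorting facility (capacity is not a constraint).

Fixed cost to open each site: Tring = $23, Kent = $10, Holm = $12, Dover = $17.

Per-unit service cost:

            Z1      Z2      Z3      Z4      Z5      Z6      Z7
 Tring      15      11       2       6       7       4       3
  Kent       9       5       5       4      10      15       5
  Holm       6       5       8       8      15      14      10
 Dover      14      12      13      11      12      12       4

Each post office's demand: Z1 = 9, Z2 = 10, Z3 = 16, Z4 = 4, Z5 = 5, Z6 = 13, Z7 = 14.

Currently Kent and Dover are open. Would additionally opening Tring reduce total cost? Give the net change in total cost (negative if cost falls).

Current service cost with {Kent, Dover}: 489.
Adding Tring: each post office re-picks its cheapest; new service cost 308, saving 181.
Extra fixed cost: 23. Net change = 23 − 181 = -158.
(Totals: 516 → 358.)

Yes — net change −158 (cost falls by 158).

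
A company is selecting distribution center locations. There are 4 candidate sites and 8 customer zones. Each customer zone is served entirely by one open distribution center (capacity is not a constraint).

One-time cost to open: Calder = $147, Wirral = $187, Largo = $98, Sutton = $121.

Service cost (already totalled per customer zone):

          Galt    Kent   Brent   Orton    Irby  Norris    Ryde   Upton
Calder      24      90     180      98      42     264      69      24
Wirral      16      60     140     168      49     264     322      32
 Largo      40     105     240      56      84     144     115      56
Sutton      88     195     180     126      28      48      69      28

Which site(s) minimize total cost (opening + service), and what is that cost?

For any fixed open set, each customer zone goes to its cheapest open site; total = fixed + service.
{Largo, Sutton}: Galt→Largo 40, Kent→Largo 105, Brent→Sutton 180, Orton→Largo 56, Irby→Sutton 28, Norris→Sutton 48, Ryde→Sutton 69, Upton→Sutton 28. Service 554; fixed 219; total 773.
{Wirral, Sutton}: Galt→Wirral 16, Kent→Wirral 60, Brent→Wirral 140, Orton→Sutton 126, Irby→Sutton 28, Norris→Sutton 48, Ryde→Sutton 69, Upton→Sutton 28. Service 515; fixed 308; total 823.
{Calder, Sutton}: service 561 + fixed 268 = 829
{Calder, Wirral, Largo, Sutton}: service 441 + fixed 553 = 994
No other subset beats 773.

Open Largo and Sutton; minimum total cost 773.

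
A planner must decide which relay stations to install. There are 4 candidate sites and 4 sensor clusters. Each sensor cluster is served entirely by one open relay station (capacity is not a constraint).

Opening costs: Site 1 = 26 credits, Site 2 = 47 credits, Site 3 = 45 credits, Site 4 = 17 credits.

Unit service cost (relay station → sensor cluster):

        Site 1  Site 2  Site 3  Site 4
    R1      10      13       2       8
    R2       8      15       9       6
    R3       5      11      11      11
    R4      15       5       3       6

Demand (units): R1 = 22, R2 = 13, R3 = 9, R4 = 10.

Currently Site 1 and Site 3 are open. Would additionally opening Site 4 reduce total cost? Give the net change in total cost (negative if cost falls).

Yes — net change −9 (cost falls by 9).

Current service cost with {Site 1, Site 3}: 223.
Adding Site 4: each sensor cluster re-picks its cheapest; new service cost 197, saving 26.
Extra fixed cost: 17. Net change = 17 − 26 = -9.
(Totals: 294 → 285.)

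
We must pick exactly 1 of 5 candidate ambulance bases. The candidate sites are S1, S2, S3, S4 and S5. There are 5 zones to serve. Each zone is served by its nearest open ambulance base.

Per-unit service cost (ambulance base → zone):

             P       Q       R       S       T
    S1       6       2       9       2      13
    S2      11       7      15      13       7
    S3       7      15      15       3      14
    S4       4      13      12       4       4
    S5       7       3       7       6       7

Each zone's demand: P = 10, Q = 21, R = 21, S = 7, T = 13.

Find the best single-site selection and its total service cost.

With exactly 1 open, each zone uses its cheapest among the chosen.
{S5}: P→S5 7·10=70, Q→S5 3·21=63, R→S5 7·21=147, S→S5 6·7=42, T→S5 7·13=91. Service cost 413.
{S1}: service cost 474
{S4}: service cost 645
Among all 5 size-1 choices, {S5} is lowest.

Choose S5 only; total service cost 413.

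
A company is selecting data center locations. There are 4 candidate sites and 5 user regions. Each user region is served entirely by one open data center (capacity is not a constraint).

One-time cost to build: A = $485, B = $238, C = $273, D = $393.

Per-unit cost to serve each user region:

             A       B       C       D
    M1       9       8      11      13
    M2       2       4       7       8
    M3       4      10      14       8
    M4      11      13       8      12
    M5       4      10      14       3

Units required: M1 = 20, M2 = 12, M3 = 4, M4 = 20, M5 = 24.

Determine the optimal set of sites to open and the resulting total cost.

For any fixed open set, each user region goes to its cheapest open site; total = fixed + service.
{B}: M1→B 8·20=160, M2→B 4·12=48, M3→B 10·4=40, M4→B 13·20=260, M5→B 10·24=240. Service 748; fixed 238; total 986.
{A}: M1→A 9·20=180, M2→A 2·12=24, M3→A 4·4=16, M4→A 11·20=220, M5→A 4·24=96. Service 536; fixed 485; total 1021.
{D}: M1→D 13·20=260, M2→D 8·12=96, M3→D 8·4=32, M4→D 12·20=240, M5→D 3·24=72. Service 700; fixed 393; total 1093.
{A, B, C, D}: service 432 + fixed 1389 = 1821
No other subset beats 986.

Open B only; minimum total cost 986.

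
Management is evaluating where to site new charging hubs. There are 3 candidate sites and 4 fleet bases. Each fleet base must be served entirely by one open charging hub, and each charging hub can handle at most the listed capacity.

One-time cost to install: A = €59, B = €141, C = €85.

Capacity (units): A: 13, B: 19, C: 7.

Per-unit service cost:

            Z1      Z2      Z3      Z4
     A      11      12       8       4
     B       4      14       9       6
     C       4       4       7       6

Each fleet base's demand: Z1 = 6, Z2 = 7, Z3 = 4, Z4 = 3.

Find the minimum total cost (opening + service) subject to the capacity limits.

Open {A, C}: Z1→A 11·6=66, Z2→C 4·7=28, Z3→A 8·4=32, Z4→A 4·3=12.
Loads: A carries 13/13, C carries 7/7. Service 138; fixed 144; total 282.
Next best feasible plan costs 332.

Minimum total cost: 282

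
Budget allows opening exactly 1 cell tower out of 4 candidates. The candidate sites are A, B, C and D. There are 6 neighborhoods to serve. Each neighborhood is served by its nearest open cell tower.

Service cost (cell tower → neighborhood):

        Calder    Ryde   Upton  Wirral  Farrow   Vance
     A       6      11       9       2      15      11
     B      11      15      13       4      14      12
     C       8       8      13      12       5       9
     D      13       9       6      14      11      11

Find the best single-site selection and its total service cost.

With exactly 1 open, each neighborhood uses its cheapest among the chosen.
{A}: Calder→A 6, Ryde→A 11, Upton→A 9, Wirral→A 2, Farrow→A 15, Vance→A 11. Service cost 54.
{C}: service cost 55
{D}: service cost 64
Among all 4 size-1 choices, {A} is lowest.

Choose A only; total service cost 54.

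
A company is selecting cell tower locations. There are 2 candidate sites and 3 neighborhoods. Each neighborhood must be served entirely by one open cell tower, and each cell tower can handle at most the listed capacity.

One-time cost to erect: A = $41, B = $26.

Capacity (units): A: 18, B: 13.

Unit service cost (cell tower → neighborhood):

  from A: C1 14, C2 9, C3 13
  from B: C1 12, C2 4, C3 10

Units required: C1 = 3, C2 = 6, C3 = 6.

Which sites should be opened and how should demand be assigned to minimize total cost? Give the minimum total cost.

Open {A, B}: C1→A 14·3=42, C2→B 4·6=24, C3→B 10·6=60.
Loads: A carries 3/18, B carries 12/13. Service 126; fixed 67; total 193.
Next best feasible plan costs 205.

Minimum total cost: 193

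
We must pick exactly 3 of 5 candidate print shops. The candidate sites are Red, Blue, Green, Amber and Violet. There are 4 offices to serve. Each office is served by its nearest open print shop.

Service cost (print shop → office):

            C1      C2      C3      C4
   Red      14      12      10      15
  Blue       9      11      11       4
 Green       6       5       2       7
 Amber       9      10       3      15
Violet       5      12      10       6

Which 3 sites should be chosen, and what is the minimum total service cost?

With exactly 3 open, each office uses its cheapest among the chosen.
{Blue, Green, Violet}: C1→Violet 5, C2→Green 5, C3→Green 2, C4→Blue 4. Service cost 16.
{Red, Blue, Green}: service cost 17
{Blue, Green, Amber}: service cost 17
Among all 10 size-3 choices, {Blue, Green, Violet} is lowest.

Choose Blue, Green and Violet; total service cost 16.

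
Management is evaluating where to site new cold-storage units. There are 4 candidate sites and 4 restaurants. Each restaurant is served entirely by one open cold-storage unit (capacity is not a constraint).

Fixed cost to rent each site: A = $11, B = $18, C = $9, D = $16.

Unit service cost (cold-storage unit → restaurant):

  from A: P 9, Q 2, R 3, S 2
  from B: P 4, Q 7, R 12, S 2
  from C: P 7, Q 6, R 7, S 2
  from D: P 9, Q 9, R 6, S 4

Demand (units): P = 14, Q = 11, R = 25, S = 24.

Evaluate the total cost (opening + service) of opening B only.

Each restaurant is assigned to its cheapest site among the open ones.
{B}: P→B 4·14=56, Q→B 7·11=77, R→B 12·25=300, S→B 2·24=48. Service 481; fixed 18; total 499.

Total cost: 499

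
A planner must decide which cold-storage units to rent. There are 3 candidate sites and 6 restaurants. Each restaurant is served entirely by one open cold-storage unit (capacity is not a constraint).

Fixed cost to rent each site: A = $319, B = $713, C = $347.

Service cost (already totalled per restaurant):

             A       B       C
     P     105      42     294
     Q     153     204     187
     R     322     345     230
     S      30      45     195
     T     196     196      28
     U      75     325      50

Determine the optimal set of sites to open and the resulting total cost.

For any fixed open set, each restaurant goes to its cheapest open site; total = fixed + service.
{A}: P→A 105, Q→A 153, R→A 322, S→A 30, T→A 196, U→A 75. Service 881; fixed 319; total 1200.
{A, C}: P→A 105, Q→A 153, R→C 230, S→A 30, T→C 28, U→C 50. Service 596; fixed 666; total 1262.
{C}: P→C 294, Q→C 187, R→C 230, S→C 195, T→C 28, U→C 50. Service 984; fixed 347; total 1331.
{A, B, C}: service 533 + fixed 1379 = 1912
(All 7 nonempty subsets were checked; A only is lowest.)

Open A only; minimum total cost 1200.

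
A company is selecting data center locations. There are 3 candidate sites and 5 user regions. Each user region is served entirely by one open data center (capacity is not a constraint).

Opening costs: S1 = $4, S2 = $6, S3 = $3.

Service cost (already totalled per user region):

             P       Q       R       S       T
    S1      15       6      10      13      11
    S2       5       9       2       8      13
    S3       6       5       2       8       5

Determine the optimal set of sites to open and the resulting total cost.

For any fixed open set, each user region goes to its cheapest open site; total = fixed + service.
{S3}: P→S3 6, Q→S3 5, R→S3 2, S→S3 8, T→S3 5. Service 26; fixed 3; total 29.
{S1, S3}: P→S3 6, Q→S3 5, R→S3 2, S→S3 8, T→S3 5. Service 26; fixed 7; total 33.
{S2, S3}: service 25 + fixed 9 = 34
{S1, S2, S3}: service 25 + fixed 13 = 38
No other subset beats 29.

Open S3 only; minimum total cost 29.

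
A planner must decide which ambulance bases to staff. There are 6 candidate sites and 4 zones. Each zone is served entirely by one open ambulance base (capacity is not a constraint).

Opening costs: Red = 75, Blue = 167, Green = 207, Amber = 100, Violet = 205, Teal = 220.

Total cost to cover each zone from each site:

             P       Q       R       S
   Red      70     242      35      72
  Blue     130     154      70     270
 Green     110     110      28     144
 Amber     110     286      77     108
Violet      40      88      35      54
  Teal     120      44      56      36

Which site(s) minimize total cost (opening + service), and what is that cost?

Open Violet only; minimum total cost 422.

For any fixed open set, each zone goes to its cheapest open site; total = fixed + service.
{Violet}: P→Violet 40, Q→Violet 88, R→Violet 35, S→Violet 54. Service 217; fixed 205; total 422.
{Teal}: service 256 + fixed 220 = 476
{Red, Teal}: service 185 + fixed 295 = 480
{Red, Blue, Green, Amber, Violet, Teal}: service 148 + fixed 974 = 1122
No other subset beats 422.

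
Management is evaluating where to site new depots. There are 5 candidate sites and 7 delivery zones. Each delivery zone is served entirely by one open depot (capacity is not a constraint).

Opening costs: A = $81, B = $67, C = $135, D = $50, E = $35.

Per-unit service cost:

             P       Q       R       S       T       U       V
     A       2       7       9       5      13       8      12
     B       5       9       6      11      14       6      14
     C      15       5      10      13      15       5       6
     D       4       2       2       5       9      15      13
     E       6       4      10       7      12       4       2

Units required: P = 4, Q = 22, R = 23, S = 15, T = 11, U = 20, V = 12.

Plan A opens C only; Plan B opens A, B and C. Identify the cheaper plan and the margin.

Plan B is cheaper by 138.

Plan A: {C}: P→C 15·4=60, Q→C 5·22=110, R→C 10·23=230, S→C 13·15=195, T→C 15·11=165, U→C 5·20=100, V→C 6·12=72. Service 932; fixed 135; total 1067.
Plan B: {A, B, C}: P→A 2·4=8, Q→C 5·22=110, R→B 6·23=138, S→A 5·15=75, T→A 13·11=143, U→C 5·20=100, V→C 6·12=72. Service 646; fixed 283; total 929.
Difference: |1067 − 929| = 138.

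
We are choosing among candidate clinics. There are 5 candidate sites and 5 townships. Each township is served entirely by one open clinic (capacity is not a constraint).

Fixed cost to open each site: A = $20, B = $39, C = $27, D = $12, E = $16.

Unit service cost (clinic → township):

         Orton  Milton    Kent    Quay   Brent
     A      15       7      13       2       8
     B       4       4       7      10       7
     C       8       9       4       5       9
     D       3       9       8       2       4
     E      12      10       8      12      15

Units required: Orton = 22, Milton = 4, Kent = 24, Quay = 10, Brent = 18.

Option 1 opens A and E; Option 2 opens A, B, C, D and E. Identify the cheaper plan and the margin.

Option 1: {A, E}: Orton→E 12·22=264, Milton→A 7·4=28, Kent→E 8·24=192, Quay→A 2·10=20, Brent→A 8·18=144. Service 648; fixed 36; total 684.
Option 2: {A, B, C, D, E}: Orton→D 3·22=66, Milton→B 4·4=16, Kent→C 4·24=96, Quay→A 2·10=20, Brent→D 4·18=72. Service 270; fixed 114; total 384.
Difference: |684 − 384| = 300.

Option 2 is cheaper by 300.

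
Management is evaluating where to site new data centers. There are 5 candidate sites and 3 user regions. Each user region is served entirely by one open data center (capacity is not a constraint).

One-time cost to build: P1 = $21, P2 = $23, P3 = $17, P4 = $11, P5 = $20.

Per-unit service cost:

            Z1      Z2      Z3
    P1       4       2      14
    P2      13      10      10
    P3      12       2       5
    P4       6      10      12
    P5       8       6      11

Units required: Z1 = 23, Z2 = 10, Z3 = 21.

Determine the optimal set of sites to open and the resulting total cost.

Open P1 and P3; minimum total cost 255.

For any fixed open set, each user region goes to its cheapest open site; total = fixed + service.
{P1, P3}: Z1→P1 4·23=92, Z2→P1 2·10=20, Z3→P3 5·21=105. Service 217; fixed 38; total 255.
{P1, P3, P4}: service 217 + fixed 49 = 266
{P1, P3, P5}: service 217 + fixed 58 = 275
{P1, P2, P3, P4, P5}: service 217 + fixed 92 = 309
No other subset beats 255.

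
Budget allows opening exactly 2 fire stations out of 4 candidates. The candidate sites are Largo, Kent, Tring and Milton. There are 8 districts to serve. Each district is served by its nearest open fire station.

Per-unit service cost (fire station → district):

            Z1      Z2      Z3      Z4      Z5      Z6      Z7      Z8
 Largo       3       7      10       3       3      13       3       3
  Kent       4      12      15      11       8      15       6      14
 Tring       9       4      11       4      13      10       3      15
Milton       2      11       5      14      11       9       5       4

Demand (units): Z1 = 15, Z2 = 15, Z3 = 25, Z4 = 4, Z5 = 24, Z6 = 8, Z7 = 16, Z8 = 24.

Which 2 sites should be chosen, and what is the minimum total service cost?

Choose Largo and Milton; total service cost 536.

With exactly 2 open, each district uses its cheapest among the chosen.
{Largo, Milton}: Z1→Milton 2·15=30, Z2→Largo 7·15=105, Z3→Milton 5·25=125, Z4→Largo 3·4=12, Z5→Largo 3·24=72, Z6→Milton 9·8=72, Z7→Largo 3·16=48, Z8→Largo 3·24=72. Service cost 536.
{Largo, Tring}: service cost 639
{Largo, Kent}: service cost 708
Among all 6 size-2 choices, {Largo, Milton} is lowest.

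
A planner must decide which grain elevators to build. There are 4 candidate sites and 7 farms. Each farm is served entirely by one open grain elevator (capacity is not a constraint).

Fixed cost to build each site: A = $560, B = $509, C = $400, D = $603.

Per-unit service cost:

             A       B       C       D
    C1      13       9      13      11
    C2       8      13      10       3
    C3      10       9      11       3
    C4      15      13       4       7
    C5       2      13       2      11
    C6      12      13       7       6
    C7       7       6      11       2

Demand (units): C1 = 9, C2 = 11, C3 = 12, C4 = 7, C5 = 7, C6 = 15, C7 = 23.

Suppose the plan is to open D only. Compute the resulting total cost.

Total cost: 1033

Each farm is assigned to its cheapest site among the open ones.
{D}: C1→D 11·9=99, C2→D 3·11=33, C3→D 3·12=36, C4→D 7·7=49, C5→D 11·7=77, C6→D 6·15=90, C7→D 2·23=46. Service 430; fixed 603; total 1033.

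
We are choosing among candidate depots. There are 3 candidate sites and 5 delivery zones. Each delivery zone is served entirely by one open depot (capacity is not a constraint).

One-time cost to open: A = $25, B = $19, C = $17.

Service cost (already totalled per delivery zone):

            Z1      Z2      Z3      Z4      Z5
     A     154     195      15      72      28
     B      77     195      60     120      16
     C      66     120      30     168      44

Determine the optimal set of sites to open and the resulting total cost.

Open A and C; minimum total cost 343.

For any fixed open set, each delivery zone goes to its cheapest open site; total = fixed + service.
{A, C}: Z1→C 66, Z2→C 120, Z3→A 15, Z4→A 72, Z5→A 28. Service 301; fixed 42; total 343.
{A, B, C}: Z1→C 66, Z2→C 120, Z3→A 15, Z4→A 72, Z5→B 16. Service 289; fixed 61; total 350.
{B, C}: service 352 + fixed 36 = 388
{C}: service 428 + fixed 17 = 445
No other subset beats 343.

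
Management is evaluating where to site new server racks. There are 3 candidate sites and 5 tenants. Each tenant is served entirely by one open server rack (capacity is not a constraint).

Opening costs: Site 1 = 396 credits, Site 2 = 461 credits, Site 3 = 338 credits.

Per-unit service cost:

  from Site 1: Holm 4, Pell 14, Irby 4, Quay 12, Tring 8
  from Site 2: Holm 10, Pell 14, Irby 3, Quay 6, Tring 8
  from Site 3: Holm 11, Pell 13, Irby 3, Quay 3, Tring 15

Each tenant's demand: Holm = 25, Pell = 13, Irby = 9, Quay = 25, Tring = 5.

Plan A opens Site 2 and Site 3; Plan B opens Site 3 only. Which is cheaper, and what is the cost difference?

Plan A: {Site 2, Site 3}: Holm→Site 2 10·25=250, Pell→Site 3 13·13=169, Irby→Site 2 3·9=27, Quay→Site 3 3·25=75, Tring→Site 2 8·5=40. Service 561; fixed 799; total 1360.
Plan B: {Site 3}: Holm→Site 3 11·25=275, Pell→Site 3 13·13=169, Irby→Site 3 3·9=27, Quay→Site 3 3·25=75, Tring→Site 3 15·5=75. Service 621; fixed 338; total 959.
Difference: |1360 − 959| = 401.

Plan B is cheaper by 401.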